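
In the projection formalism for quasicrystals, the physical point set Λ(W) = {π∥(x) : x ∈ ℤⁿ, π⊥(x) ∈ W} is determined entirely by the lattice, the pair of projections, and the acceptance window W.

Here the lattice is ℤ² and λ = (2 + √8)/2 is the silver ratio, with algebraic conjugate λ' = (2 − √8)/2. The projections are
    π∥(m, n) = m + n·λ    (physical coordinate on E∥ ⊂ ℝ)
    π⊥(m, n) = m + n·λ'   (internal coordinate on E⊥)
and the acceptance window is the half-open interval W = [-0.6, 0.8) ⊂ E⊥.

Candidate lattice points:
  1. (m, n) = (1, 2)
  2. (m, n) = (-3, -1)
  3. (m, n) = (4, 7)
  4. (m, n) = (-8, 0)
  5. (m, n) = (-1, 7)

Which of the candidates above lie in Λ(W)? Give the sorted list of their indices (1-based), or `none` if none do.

Numerically λ ≈ 2.4142 and λ' = −1/λ ≈ -0.4142.
#1 (1,2): internal coord 1 + (2)·λ' = +0.1716; +0.1716 ∈ [-0.6, 0.8) → IN Λ
#2 (-3,-1): internal coord -3 + (-1)·λ' = -2.5858; -2.5858 ∉ [-0.6, 0.8) → out
#3 (4,7): internal coord 4 + (7)·λ' = +1.1005; +1.1005 ∉ [-0.6, 0.8) → out
#4 (-8,0): internal coord -8 + (0)·λ' = -8.0000; -8.0000 ∉ [-0.6, 0.8) → out
#5 (-1,7): internal coord -1 + (7)·λ' = -3.8995; -3.8995 ∉ [-0.6, 0.8) → out

1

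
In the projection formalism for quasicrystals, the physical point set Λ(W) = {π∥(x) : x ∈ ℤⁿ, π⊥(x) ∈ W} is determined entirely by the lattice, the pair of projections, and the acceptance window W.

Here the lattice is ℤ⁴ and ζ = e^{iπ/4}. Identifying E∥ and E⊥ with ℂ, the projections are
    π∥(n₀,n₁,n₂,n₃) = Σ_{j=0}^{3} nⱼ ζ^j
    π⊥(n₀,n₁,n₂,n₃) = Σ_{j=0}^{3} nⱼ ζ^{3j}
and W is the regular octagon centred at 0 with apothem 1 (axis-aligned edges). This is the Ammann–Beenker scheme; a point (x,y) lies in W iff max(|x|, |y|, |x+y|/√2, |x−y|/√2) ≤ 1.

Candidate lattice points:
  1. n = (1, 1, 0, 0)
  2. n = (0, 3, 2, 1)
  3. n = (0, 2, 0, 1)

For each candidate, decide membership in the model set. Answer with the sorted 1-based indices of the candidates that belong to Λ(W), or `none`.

1

π⊥(n) = n₀ + n₁ζ³ + n₂ζ⁶ + n₃ζ⁹ where ζ = e^{iπ/4}.
candidate 1: n = (1, 1, 0, 0) → π⊥ ≈ (+0.2929, +0.7071); max(|x|,|y|,|x±y|/√2) = 0.7071 ≤ 1 ⇒ ∈ W
candidate 2: n = (0, 3, 2, 1) → π⊥ ≈ (-1.4142, +0.8284); max(|x|,|y|,|x±y|/√2) = 1.5858 > 1 ⇒ ∉ W
candidate 3: n = (0, 2, 0, 1) → π⊥ ≈ (-0.7071, +2.1213); max(|x|,|y|,|x±y|/√2) = 2.1213 > 1 ⇒ ∉ W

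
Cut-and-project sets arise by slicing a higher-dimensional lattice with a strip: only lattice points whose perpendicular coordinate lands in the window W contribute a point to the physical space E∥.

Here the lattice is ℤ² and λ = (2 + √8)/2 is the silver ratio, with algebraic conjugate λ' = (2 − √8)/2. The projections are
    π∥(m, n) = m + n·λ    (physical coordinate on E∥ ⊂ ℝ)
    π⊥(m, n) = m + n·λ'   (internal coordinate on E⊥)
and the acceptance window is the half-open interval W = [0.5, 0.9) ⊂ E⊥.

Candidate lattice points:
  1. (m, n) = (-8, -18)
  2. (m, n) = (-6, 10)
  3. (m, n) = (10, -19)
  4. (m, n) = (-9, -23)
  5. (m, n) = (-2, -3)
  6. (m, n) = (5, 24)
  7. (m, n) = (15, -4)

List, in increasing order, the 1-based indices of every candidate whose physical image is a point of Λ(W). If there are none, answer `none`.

Numerically λ ≈ 2.4142 and λ' = −1/λ ≈ -0.4142.
[1] lift (-8,-18): star map gives -0.5442; window check 0.5 ≤ -0.5442 < 0.9 is false → out
[2] lift (-6,10): star map gives -10.1421; window check 0.5 ≤ -10.1421 < 0.9 is false → out
[3] lift (10,-19): star map gives 17.8701; window check 0.5 ≤ 17.8701 < 0.9 is false → out
[4] lift (-9,-23): star map gives 0.5269; window check 0.5 ≤ 0.5269 < 0.9 is true → IN Λ
[5] lift (-2,-3): star map gives -0.7574; window check 0.5 ≤ -0.7574 < 0.9 is false → out
[6] lift (5,24): star map gives -4.9411; window check 0.5 ≤ -4.9411 < 0.9 is false → out
[7] lift (15,-4): star map gives 16.6569; window check 0.5 ≤ 16.6569 < 0.9 is false → out

4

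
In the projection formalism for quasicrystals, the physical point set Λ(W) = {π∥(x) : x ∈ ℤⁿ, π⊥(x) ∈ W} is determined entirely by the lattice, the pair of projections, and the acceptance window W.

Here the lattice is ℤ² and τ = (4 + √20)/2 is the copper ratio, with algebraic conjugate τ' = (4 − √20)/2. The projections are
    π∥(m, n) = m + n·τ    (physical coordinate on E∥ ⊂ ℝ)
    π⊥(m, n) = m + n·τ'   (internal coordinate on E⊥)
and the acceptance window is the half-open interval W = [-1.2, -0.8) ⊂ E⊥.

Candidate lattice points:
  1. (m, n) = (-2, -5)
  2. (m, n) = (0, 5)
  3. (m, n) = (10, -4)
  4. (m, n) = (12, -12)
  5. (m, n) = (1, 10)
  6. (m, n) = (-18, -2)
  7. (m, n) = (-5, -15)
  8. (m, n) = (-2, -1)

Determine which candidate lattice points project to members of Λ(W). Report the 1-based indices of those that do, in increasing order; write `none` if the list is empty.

Numerically τ ≈ 4.236068 and τ' = −1/τ ≈ -0.236068.
[1] lift (-2,-5): star map gives -0.819660; window check -1.2 ≤ -0.819660 < -0.8 is true → IN Λ
[2] lift (0,5): star map gives -1.180340; window check -1.2 ≤ -1.180340 < -0.8 is true → IN Λ
[3] lift (10,-4): star map gives 10.944272; window check -1.2 ≤ 10.944272 < -0.8 is false → out
[4] lift (12,-12): star map gives 14.832816; window check -1.2 ≤ 14.832816 < -0.8 is false → out
[5] lift (1,10): star map gives -1.360680; window check -1.2 ≤ -1.360680 < -0.8 is false → out
[6] lift (-18,-2): star map gives -17.527864; window check -1.2 ≤ -17.527864 < -0.8 is false → out
[7] lift (-5,-15): star map gives -1.458980; window check -1.2 ≤ -1.458980 < -0.8 is false → out
[8] lift (-2,-1): star map gives -1.763932; window check -1.2 ≤ -1.763932 < -0.8 is false → out

1, 2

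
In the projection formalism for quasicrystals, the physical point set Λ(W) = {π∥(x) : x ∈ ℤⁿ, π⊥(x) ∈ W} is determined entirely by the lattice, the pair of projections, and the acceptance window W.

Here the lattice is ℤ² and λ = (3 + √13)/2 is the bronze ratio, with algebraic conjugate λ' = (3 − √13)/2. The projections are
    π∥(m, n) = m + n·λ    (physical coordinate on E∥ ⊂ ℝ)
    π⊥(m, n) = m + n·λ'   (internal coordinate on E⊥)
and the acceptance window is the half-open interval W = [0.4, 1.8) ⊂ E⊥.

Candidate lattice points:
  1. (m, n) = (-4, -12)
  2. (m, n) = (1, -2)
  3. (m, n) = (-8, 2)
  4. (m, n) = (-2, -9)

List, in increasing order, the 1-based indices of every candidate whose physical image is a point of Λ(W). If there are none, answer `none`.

λ' = (3−√13)/2 ≈ -0.302776.
candidate 1: (m,n)=(-4,-12) → π∥ = -4-12·λ ≈ -43.633308, π⊥ = -4-12·λ' ≈ -0.366692 ∉ [0.4, 1.8) ⇒ out
candidate 2: (m,n)=(1,-2) → π∥ = 1-2·λ ≈ -5.605551, π⊥ = 1-2·λ' ≈ 1.605551 ∈ [0.4, 1.8) ⇒ IN Λ
candidate 3: (m,n)=(-8,2) → π∥ = -8+2·λ ≈ -1.394449, π⊥ = -8+2·λ' ≈ -8.605551 ∉ [0.4, 1.8) ⇒ out
candidate 4: (m,n)=(-2,-9) → π∥ = -2-9·λ ≈ -31.724981, π⊥ = -2-9·λ' ≈ 0.724981 ∈ [0.4, 1.8) ⇒ IN Λ

2, 4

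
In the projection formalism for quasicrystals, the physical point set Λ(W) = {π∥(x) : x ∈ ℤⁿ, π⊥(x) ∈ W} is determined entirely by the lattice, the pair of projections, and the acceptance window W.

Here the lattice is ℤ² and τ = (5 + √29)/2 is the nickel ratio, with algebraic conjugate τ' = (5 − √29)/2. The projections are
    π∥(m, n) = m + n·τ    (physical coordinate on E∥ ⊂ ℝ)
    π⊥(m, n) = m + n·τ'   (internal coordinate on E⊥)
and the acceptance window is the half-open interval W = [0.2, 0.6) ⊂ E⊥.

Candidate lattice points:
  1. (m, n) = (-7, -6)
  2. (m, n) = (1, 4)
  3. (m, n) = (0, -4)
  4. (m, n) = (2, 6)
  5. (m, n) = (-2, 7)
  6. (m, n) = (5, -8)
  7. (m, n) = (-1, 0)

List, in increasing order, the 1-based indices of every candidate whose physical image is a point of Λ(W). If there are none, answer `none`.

Compute τ' = (5−√29)/2 = -0.192582, so π⊥(m,n) = m -0.192582·n.
[1] lift (-7,-6): star map gives -5.844506; window check 0.2 ≤ -5.844506 < 0.6 is false → out
[2] lift (1,4): star map gives 0.229670; window check 0.2 ≤ 0.229670 < 0.6 is true → IN Λ
[3] lift (0,-4): star map gives 0.770330; window check 0.2 ≤ 0.770330 < 0.6 is false → out
[4] lift (2,6): star map gives 0.844506; window check 0.2 ≤ 0.844506 < 0.6 is false → out
[5] lift (-2,7): star map gives -3.348077; window check 0.2 ≤ -3.348077 < 0.6 is false → out
[6] lift (5,-8): star map gives 6.540659; window check 0.2 ≤ 6.540659 < 0.6 is false → out
[7] lift (-1,0): star map gives -1.000000; window check 0.2 ≤ -1.000000 < 0.6 is false → out

2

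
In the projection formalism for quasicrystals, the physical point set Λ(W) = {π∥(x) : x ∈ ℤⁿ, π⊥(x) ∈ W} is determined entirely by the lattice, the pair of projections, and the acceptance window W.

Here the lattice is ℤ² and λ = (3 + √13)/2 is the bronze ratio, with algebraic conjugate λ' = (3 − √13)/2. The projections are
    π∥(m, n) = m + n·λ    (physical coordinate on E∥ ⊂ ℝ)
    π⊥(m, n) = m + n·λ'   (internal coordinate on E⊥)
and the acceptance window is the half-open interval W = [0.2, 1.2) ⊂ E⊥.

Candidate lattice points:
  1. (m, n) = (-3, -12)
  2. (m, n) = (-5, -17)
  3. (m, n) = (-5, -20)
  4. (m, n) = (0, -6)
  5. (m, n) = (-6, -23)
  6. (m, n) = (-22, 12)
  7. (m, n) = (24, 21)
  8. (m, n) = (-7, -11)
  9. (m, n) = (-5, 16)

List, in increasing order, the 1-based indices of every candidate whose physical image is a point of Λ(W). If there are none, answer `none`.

λ' = (3−√13)/2 ≈ -0.3028.
[1] lift (-3,-12): star map gives 0.6333; window check 0.2 ≤ 0.6333 < 1.2 is true → IN Λ
[2] lift (-5,-17): star map gives 0.1472; window check 0.2 ≤ 0.1472 < 1.2 is false → out
[3] lift (-5,-20): star map gives 1.0555; window check 0.2 ≤ 1.0555 < 1.2 is true → IN Λ
[4] lift (0,-6): star map gives 1.8167; window check 0.2 ≤ 1.8167 < 1.2 is false → out
[5] lift (-6,-23): star map gives 0.9638; window check 0.2 ≤ 0.9638 < 1.2 is true → IN Λ
[6] lift (-22,12): star map gives -25.6333; window check 0.2 ≤ -25.6333 < 1.2 is false → out
[7] lift (24,21): star map gives 17.6417; window check 0.2 ≤ 17.6417 < 1.2 is false → out
[8] lift (-7,-11): star map gives -3.6695; window check 0.2 ≤ -3.6695 < 1.2 is false → out
[9] lift (-5,16): star map gives -9.8444; window check 0.2 ≤ -9.8444 < 1.2 is false → out

1, 3, 5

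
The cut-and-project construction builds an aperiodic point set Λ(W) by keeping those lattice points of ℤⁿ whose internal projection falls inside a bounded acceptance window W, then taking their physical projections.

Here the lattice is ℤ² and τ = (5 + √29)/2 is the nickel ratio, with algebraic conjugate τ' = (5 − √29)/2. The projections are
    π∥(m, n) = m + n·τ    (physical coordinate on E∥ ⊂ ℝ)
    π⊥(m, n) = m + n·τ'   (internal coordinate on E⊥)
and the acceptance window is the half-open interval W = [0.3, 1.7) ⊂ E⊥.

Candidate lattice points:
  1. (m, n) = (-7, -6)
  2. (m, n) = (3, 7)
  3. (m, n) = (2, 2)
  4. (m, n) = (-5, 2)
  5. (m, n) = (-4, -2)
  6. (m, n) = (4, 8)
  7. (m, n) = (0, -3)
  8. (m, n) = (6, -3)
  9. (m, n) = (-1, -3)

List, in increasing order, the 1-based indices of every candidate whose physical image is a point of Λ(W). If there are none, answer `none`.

2, 3, 7

τ' = (5−√29)/2 ≈ -0.192582.
#1 (-7,-6): internal coord -7 + (-6)·τ' = -5.844506; -5.844506 ∉ [0.3, 1.7) → out
#2 (3,7): internal coord 3 + (7)·τ' = +1.651923; +1.651923 ∈ [0.3, 1.7) → IN Λ
#3 (2,2): internal coord 2 + (2)·τ' = +1.614835; +1.614835 ∈ [0.3, 1.7) → IN Λ
#4 (-5,2): internal coord -5 + (2)·τ' = -5.385165; -5.385165 ∉ [0.3, 1.7) → out
#5 (-4,-2): internal coord -4 + (-2)·τ' = -3.614835; -3.614835 ∉ [0.3, 1.7) → out
#6 (4,8): internal coord 4 + (8)·τ' = +2.459341; +2.459341 ∉ [0.3, 1.7) → out
#7 (0,-3): internal coord 0 + (-3)·τ' = +0.577747; +0.577747 ∈ [0.3, 1.7) → IN Λ
#8 (6,-3): internal coord 6 + (-3)·τ' = +6.577747; +6.577747 ∉ [0.3, 1.7) → out
#9 (-1,-3): internal coord -1 + (-3)·τ' = -0.422253; -0.422253 ∉ [0.3, 1.7) → out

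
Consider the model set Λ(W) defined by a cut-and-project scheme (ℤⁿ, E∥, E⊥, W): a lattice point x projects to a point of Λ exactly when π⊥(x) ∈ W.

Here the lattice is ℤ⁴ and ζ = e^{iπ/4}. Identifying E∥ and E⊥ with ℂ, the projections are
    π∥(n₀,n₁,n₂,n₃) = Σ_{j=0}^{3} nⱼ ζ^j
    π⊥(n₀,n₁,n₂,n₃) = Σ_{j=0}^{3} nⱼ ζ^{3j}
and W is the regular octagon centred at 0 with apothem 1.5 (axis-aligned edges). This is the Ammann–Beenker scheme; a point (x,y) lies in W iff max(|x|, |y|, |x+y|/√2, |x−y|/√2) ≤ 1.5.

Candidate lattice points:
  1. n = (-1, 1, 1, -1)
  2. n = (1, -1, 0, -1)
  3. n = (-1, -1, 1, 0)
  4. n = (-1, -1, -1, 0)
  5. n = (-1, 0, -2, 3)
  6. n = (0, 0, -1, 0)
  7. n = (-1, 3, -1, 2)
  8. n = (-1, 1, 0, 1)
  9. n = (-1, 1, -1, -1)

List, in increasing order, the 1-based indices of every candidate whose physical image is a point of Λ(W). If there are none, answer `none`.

4, 6

π⊥(n) = n₀ + n₁ζ³ + n₂ζ⁶ + n₃ζ⁹ where ζ = e^{iπ/4}.
candidate 1: n = (-1, 1, 1, -1) → π⊥ ≈ (-2.4142, -1.0000); max(|x|,|y|,|x±y|/√2) = 2.4142 > 1.5 ⇒ ∉ W
candidate 2: n = (1, -1, 0, -1) → π⊥ ≈ (+1.0000, -1.4142); max(|x|,|y|,|x±y|/√2) = 1.7071 > 1.5 ⇒ ∉ W
candidate 3: n = (-1, -1, 1, 0) → π⊥ ≈ (-0.2929, -1.7071); max(|x|,|y|,|x±y|/√2) = 1.7071 > 1.5 ⇒ ∉ W
candidate 4: n = (-1, -1, -1, 0) → π⊥ ≈ (-0.2929, +0.2929); max(|x|,|y|,|x±y|/√2) = 0.4142 ≤ 1.5 ⇒ ∈ W
candidate 5: n = (-1, 0, -2, 3) → π⊥ ≈ (+1.1213, +4.1213); max(|x|,|y|,|x±y|/√2) = 4.1213 > 1.5 ⇒ ∉ W
candidate 6: n = (0, 0, -1, 0) → π⊥ ≈ (+0.0000, +1.0000); max(|x|,|y|,|x±y|/√2) = 1.0000 ≤ 1.5 ⇒ ∈ W
candidate 7: n = (-1, 3, -1, 2) → π⊥ ≈ (-1.7071, +4.5355); max(|x|,|y|,|x±y|/√2) = 4.5355 > 1.5 ⇒ ∉ W
candidate 8: n = (-1, 1, 0, 1) → π⊥ ≈ (-1.0000, +1.4142); max(|x|,|y|,|x±y|/√2) = 1.7071 > 1.5 ⇒ ∉ W
candidate 9: n = (-1, 1, -1, -1) → π⊥ ≈ (-2.4142, +1.0000); max(|x|,|y|,|x±y|/√2) = 2.4142 > 1.5 ⇒ ∉ W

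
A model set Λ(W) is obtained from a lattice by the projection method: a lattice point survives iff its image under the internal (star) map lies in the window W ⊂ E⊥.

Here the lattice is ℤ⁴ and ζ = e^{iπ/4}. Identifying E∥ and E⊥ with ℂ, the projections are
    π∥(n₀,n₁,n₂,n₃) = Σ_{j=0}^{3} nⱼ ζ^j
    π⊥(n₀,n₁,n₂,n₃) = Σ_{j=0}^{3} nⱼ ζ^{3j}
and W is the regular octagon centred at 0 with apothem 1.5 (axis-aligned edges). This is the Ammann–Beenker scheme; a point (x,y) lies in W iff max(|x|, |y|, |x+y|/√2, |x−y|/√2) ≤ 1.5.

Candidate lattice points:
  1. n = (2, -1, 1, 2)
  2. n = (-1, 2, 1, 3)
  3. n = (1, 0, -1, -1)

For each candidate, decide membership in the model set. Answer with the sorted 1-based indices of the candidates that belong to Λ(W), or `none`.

3

With ζ = e^{iπ/4} the internal vectors are ζ^0,ζ^3,ζ^6,ζ^9.
candidate 1: n = (2, -1, 1, 2) → π⊥ ≈ (+4.1213, -0.2929); max(|x|,|y|,|x±y|/√2) = 4.1213 > 1.5 ⇒ ∉ W
candidate 2: n = (-1, 2, 1, 3) → π⊥ ≈ (-0.2929, +2.5355); max(|x|,|y|,|x±y|/√2) = 2.5355 > 1.5 ⇒ ∉ W
candidate 3: n = (1, 0, -1, -1) → π⊥ ≈ (+0.2929, +0.2929); max(|x|,|y|,|x±y|/√2) = 0.4142 ≤ 1.5 ⇒ ∈ W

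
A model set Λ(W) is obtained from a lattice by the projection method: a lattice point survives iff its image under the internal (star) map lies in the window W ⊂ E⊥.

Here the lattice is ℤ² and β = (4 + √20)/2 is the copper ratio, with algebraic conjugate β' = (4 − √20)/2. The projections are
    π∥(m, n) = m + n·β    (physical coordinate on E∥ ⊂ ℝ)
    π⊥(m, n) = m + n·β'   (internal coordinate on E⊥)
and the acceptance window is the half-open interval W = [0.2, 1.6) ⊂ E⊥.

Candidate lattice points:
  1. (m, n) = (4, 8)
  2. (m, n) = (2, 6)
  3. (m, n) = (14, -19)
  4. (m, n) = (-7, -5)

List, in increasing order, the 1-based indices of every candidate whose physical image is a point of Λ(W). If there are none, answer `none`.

2

β' = (4−√20)/2 ≈ -0.2361.
#1 (4,8): internal coord 4 + (8)·β' = +2.1115; +2.1115 ∉ [0.2, 1.6) → out
#2 (2,6): internal coord 2 + (6)·β' = +0.5836; +0.5836 ∈ [0.2, 1.6) → IN Λ
#3 (14,-19): internal coord 14 + (-19)·β' = +18.4853; +18.4853 ∉ [0.2, 1.6) → out
#4 (-7,-5): internal coord -7 + (-5)·β' = -5.8197; -5.8197 ∉ [0.2, 1.6) → out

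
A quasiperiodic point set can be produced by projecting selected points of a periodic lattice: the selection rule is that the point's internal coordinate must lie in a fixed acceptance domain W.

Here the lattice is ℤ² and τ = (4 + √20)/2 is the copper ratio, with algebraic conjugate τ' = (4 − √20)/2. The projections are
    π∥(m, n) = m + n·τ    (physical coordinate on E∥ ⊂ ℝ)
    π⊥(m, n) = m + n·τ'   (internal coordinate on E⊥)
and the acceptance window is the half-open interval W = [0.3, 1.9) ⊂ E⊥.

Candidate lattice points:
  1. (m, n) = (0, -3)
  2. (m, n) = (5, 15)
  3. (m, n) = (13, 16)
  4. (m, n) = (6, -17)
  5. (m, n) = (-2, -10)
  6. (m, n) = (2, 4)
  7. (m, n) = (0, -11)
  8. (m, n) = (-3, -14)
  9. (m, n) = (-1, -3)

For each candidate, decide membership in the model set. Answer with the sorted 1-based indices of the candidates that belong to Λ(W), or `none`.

τ' = (4−√20)/2 ≈ -0.23607.
[1] lift (0,-3): star map gives 0.70820; window check 0.3 ≤ 0.70820 < 1.9 is true → IN Λ
[2] lift (5,15): star map gives 1.45898; window check 0.3 ≤ 1.45898 < 1.9 is true → IN Λ
[3] lift (13,16): star map gives 9.22291; window check 0.3 ≤ 9.22291 < 1.9 is false → out
[4] lift (6,-17): star map gives 10.01316; window check 0.3 ≤ 10.01316 < 1.9 is false → out
[5] lift (-2,-10): star map gives 0.36068; window check 0.3 ≤ 0.36068 < 1.9 is true → IN Λ
[6] lift (2,4): star map gives 1.05573; window check 0.3 ≤ 1.05573 < 1.9 is true → IN Λ
[7] lift (0,-11): star map gives 2.59675; window check 0.3 ≤ 2.59675 < 1.9 is false → out
[8] lift (-3,-14): star map gives 0.30495; window check 0.3 ≤ 0.30495 < 1.9 is true → IN Λ
[9] lift (-1,-3): star map gives -0.29180; window check 0.3 ≤ -0.29180 < 1.9 is false → out

1, 2, 5, 6, 8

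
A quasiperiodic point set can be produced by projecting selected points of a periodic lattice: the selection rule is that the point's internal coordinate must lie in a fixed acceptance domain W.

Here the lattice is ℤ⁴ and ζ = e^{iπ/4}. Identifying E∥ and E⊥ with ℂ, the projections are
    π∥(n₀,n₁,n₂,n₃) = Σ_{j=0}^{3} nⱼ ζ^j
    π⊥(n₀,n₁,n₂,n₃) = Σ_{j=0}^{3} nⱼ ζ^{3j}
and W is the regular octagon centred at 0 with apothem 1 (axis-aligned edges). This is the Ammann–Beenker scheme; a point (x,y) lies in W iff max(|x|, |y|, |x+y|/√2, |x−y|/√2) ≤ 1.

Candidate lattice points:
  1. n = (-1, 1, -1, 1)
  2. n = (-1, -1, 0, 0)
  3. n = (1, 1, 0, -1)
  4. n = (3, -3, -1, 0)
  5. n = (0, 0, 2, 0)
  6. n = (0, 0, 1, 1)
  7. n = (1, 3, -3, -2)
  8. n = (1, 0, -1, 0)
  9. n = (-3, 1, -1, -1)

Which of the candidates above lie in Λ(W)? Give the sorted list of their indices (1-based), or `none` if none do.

2, 3, 6

π⊥(n) = n₀ + n₁ζ³ + n₂ζ⁶ + n₃ζ⁹ where ζ = e^{iπ/4}.
candidate 1: n = (-1, 1, -1, 1) → π⊥ ≈ (-1.0000, +2.4142); max(|x|,|y|,|x±y|/√2) = 2.4142 > 1 ⇒ ∉ W
candidate 2: n = (-1, -1, 0, 0) → π⊥ ≈ (-0.2929, -0.7071); max(|x|,|y|,|x±y|/√2) = 0.7071 ≤ 1 ⇒ ∈ W
candidate 3: n = (1, 1, 0, -1) → π⊥ ≈ (-0.4142, +0.0000); max(|x|,|y|,|x±y|/√2) = 0.4142 ≤ 1 ⇒ ∈ W
candidate 4: n = (3, -3, -1, 0) → π⊥ ≈ (+5.1213, -1.1213); max(|x|,|y|,|x±y|/√2) = 5.1213 > 1 ⇒ ∉ W
candidate 5: n = (0, 0, 2, 0) → π⊥ ≈ (+0.0000, -2.0000); max(|x|,|y|,|x±y|/√2) = 2.0000 > 1 ⇒ ∉ W
candidate 6: n = (0, 0, 1, 1) → π⊥ ≈ (+0.7071, -0.2929); max(|x|,|y|,|x±y|/√2) = 0.7071 ≤ 1 ⇒ ∈ W
candidate 7: n = (1, 3, -3, -2) → π⊥ ≈ (-2.5355, +3.7071); max(|x|,|y|,|x±y|/√2) = 4.4142 > 1 ⇒ ∉ W
candidate 8: n = (1, 0, -1, 0) → π⊥ ≈ (+1.0000, +1.0000); max(|x|,|y|,|x±y|/√2) = 1.4142 > 1 ⇒ ∉ W
candidate 9: n = (-3, 1, -1, -1) → π⊥ ≈ (-4.4142, +1.0000); max(|x|,|y|,|x±y|/√2) = 4.4142 > 1 ⇒ ∉ W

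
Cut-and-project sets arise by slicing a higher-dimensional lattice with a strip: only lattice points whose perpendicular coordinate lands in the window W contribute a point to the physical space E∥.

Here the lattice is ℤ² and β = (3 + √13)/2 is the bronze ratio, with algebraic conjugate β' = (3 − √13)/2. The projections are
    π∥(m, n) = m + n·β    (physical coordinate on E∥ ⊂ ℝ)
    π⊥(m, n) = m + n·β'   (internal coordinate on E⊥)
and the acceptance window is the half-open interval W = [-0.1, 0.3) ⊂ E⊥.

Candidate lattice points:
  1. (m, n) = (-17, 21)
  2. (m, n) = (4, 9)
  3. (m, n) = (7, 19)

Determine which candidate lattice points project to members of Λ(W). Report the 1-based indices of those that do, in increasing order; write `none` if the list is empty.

Numerically β ≈ 3.3028 and β' = −1/β ≈ -0.3028.
[1] lift (-17,21): star map gives -23.3583; window check -0.1 ≤ -23.3583 < 0.3 is false → out
[2] lift (4,9): star map gives 1.2750; window check -0.1 ≤ 1.2750 < 0.3 is false → out
[3] lift (7,19): star map gives 1.2473; window check -0.1 ≤ 1.2473 < 0.3 is false → out

none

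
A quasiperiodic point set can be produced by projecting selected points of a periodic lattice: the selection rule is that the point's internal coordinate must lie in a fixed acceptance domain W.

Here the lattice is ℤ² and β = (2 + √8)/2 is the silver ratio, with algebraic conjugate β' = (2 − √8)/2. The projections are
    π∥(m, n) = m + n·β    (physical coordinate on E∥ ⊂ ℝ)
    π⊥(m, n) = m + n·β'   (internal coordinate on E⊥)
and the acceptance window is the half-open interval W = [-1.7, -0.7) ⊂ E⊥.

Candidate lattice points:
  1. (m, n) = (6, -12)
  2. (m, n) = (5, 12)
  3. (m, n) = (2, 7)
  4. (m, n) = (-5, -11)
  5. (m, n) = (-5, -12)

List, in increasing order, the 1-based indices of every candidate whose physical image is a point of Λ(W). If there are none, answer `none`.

3

Numerically β ≈ 2.4142 and β' = −1/β ≈ -0.4142.
#1 (6,-12): internal coord 6 + (-12)·β' = +10.9706; +10.9706 ∉ [-1.7, -0.7) → out
#2 (5,12): internal coord 5 + (12)·β' = +0.0294; +0.0294 ∉ [-1.7, -0.7) → out
#3 (2,7): internal coord 2 + (7)·β' = -0.8995; -0.8995 ∈ [-1.7, -0.7) → IN Λ
#4 (-5,-11): internal coord -5 + (-11)·β' = -0.4437; -0.4437 ∉ [-1.7, -0.7) → out
#5 (-5,-12): internal coord -5 + (-12)·β' = -0.0294; -0.0294 ∉ [-1.7, -0.7) → out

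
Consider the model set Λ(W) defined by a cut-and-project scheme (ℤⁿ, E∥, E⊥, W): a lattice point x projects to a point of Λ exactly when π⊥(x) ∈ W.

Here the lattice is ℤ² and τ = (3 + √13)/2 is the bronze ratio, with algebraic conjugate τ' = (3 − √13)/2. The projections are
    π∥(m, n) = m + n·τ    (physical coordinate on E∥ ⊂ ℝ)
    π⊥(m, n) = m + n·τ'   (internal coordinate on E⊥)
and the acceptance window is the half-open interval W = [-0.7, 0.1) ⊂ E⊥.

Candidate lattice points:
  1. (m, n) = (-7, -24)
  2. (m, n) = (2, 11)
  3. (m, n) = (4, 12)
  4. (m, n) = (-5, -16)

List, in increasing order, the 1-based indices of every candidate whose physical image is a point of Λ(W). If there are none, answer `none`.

Numerically τ ≈ 3.30278 and τ' = −1/τ ≈ -0.30278.
candidate 1: (m,n)=(-7,-24) → π∥ = -7-24·τ ≈ -86.26662, π⊥ = -7-24·τ' ≈ 0.26662 ∉ [-0.7, 0.1) ⇒ out
candidate 2: (m,n)=(2,11) → π∥ = 2+11·τ ≈ 38.33053, π⊥ = 2+11·τ' ≈ -1.33053 ∉ [-0.7, 0.1) ⇒ out
candidate 3: (m,n)=(4,12) → π∥ = 4+12·τ ≈ 43.63331, π⊥ = 4+12·τ' ≈ 0.36669 ∉ [-0.7, 0.1) ⇒ out
candidate 4: (m,n)=(-5,-16) → π∥ = -5-16·τ ≈ -57.84441, π⊥ = -5-16·τ' ≈ -0.15559 ∈ [-0.7, 0.1) ⇒ IN Λ

4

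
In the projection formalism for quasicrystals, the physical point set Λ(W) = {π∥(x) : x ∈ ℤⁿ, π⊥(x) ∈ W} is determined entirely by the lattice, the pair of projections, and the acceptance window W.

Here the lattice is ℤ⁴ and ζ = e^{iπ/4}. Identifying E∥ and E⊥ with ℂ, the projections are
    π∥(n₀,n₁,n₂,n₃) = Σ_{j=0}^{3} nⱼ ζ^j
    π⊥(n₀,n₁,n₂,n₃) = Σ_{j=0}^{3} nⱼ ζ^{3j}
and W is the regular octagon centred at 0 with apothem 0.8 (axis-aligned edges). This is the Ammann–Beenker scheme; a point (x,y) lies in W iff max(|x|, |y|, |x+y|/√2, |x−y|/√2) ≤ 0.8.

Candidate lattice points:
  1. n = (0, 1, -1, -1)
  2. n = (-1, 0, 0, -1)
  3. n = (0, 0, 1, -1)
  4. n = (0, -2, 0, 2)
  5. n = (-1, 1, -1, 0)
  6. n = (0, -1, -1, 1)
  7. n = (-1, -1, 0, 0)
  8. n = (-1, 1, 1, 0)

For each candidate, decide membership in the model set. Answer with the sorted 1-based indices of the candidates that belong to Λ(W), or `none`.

Internal map: ζ^{3j} for j=0..3 gives (1,0), (−√2/2,√2/2), (0,−1), (√2/2,√2/2).
candidate 1: n = (0, 1, -1, -1) → π⊥ ≈ (-1.414214, +1.000000); max(|x|,|y|,|x±y|/√2) = 1.707107 > 0.8 ⇒ ∉ W
candidate 2: n = (-1, 0, 0, -1) → π⊥ ≈ (-1.707107, -0.707107); max(|x|,|y|,|x±y|/√2) = 1.707107 > 0.8 ⇒ ∉ W
candidate 3: n = (0, 0, 1, -1) → π⊥ ≈ (-0.707107, -1.707107); max(|x|,|y|,|x±y|/√2) = 1.707107 > 0.8 ⇒ ∉ W
candidate 4: n = (0, -2, 0, 2) → π⊥ ≈ (+2.828427, +0.000000); max(|x|,|y|,|x±y|/√2) = 2.828427 > 0.8 ⇒ ∉ W
candidate 5: n = (-1, 1, -1, 0) → π⊥ ≈ (-1.707107, +1.707107); max(|x|,|y|,|x±y|/√2) = 2.414214 > 0.8 ⇒ ∉ W
candidate 6: n = (0, -1, -1, 1) → π⊥ ≈ (+1.414214, +1.000000); max(|x|,|y|,|x±y|/√2) = 1.707107 > 0.8 ⇒ ∉ W
candidate 7: n = (-1, -1, 0, 0) → π⊥ ≈ (-0.292893, -0.707107); max(|x|,|y|,|x±y|/√2) = 0.707107 ≤ 0.8 ⇒ ∈ W
candidate 8: n = (-1, 1, 1, 0) → π⊥ ≈ (-1.707107, -0.292893); max(|x|,|y|,|x±y|/√2) = 1.707107 > 0.8 ⇒ ∉ W

7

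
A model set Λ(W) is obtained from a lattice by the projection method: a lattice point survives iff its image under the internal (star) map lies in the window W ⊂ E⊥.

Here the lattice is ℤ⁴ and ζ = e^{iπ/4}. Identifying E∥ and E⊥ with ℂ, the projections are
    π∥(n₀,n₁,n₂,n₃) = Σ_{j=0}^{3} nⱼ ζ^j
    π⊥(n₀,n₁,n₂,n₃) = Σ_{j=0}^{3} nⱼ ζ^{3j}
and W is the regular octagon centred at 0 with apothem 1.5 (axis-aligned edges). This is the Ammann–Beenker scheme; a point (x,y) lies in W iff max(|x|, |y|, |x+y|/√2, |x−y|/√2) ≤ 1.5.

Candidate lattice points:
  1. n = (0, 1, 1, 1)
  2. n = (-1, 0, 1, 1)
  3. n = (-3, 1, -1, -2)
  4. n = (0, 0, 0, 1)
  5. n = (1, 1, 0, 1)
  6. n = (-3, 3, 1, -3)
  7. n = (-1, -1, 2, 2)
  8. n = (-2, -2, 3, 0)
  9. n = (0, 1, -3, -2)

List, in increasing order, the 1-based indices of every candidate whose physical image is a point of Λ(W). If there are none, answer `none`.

1, 2, 4

With ζ = e^{iπ/4} the internal vectors are ζ^0,ζ^3,ζ^6,ζ^9.
#1 (0, 1, 1, 1): internal (0.000000, 0.414214); octagon support 0.414214 vs apothem 1.5 → ∈ W
#2 (-1, 0, 1, 1): internal (-0.292893, -0.292893); octagon support 0.414214 vs apothem 1.5 → ∈ W
#3 (-3, 1, -1, -2): internal (-5.121320, 0.292893); octagon support 5.121320 vs apothem 1.5 → ∉ W
#4 (0, 0, 0, 1): internal (0.707107, 0.707107); octagon support 1.000000 vs apothem 1.5 → ∈ W
#5 (1, 1, 0, 1): internal (1.000000, 1.414214); octagon support 1.707107 vs apothem 1.5 → ∉ W
#6 (-3, 3, 1, -3): internal (-7.242641, -1.000000); octagon support 7.242641 vs apothem 1.5 → ∉ W
#7 (-1, -1, 2, 2): internal (1.121320, -1.292893); octagon support 1.707107 vs apothem 1.5 → ∉ W
#8 (-2, -2, 3, 0): internal (-0.585786, -4.414214); octagon support 4.414214 vs apothem 1.5 → ∉ W
#9 (0, 1, -3, -2): internal (-2.121320, 2.292893); octagon support 3.121320 vs apothem 1.5 → ∉ W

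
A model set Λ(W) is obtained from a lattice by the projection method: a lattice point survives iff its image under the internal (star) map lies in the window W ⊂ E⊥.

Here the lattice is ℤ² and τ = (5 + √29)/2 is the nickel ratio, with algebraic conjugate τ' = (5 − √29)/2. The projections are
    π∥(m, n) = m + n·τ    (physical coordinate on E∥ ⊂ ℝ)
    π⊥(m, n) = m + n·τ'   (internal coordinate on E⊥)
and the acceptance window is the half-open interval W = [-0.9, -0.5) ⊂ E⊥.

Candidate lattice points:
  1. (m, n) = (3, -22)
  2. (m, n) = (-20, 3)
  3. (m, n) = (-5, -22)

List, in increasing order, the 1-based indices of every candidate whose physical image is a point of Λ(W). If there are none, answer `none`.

Compute τ' = (5−√29)/2 = -0.1926, so π⊥(m,n) = m -0.1926·n.
#1 (3,-22): internal coord 3 + (-22)·τ' = +7.2368; +7.2368 ∉ [-0.9, -0.5) → out
#2 (-20,3): internal coord -20 + (3)·τ' = -20.5777; -20.5777 ∉ [-0.9, -0.5) → out
#3 (-5,-22): internal coord -5 + (-22)·τ' = -0.7632; -0.7632 ∈ [-0.9, -0.5) → IN Λ

3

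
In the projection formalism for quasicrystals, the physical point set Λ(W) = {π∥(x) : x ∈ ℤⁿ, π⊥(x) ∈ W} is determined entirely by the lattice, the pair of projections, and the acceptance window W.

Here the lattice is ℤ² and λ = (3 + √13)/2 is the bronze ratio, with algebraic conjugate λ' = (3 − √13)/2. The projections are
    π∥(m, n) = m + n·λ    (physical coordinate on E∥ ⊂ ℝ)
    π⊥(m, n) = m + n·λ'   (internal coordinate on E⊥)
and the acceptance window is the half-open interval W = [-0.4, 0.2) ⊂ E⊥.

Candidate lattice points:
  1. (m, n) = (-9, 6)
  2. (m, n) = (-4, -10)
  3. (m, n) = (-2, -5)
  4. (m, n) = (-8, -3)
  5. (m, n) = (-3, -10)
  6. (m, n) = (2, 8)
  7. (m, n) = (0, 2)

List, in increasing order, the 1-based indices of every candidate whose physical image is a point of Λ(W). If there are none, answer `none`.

λ' = (3−√13)/2 ≈ -0.302776.
candidate 1: (m,n)=(-9,6) → π∥ = -9+6·λ ≈ 10.816654, π⊥ = -9+6·λ' ≈ -10.816654 ∉ [-0.4, 0.2) ⇒ out
candidate 2: (m,n)=(-4,-10) → π∥ = -4-10·λ ≈ -37.027756, π⊥ = -4-10·λ' ≈ -0.972244 ∉ [-0.4, 0.2) ⇒ out
candidate 3: (m,n)=(-2,-5) → π∥ = -2-5·λ ≈ -18.513878, π⊥ = -2-5·λ' ≈ -0.486122 ∉ [-0.4, 0.2) ⇒ out
candidate 4: (m,n)=(-8,-3) → π∥ = -8-3·λ ≈ -17.908327, π⊥ = -8-3·λ' ≈ -7.091673 ∉ [-0.4, 0.2) ⇒ out
candidate 5: (m,n)=(-3,-10) → π∥ = -3-10·λ ≈ -36.027756, π⊥ = -3-10·λ' ≈ 0.027756 ∈ [-0.4, 0.2) ⇒ IN Λ
candidate 6: (m,n)=(2,8) → π∥ = 2+8·λ ≈ 28.422205, π⊥ = 2+8·λ' ≈ -0.422205 ∉ [-0.4, 0.2) ⇒ out
candidate 7: (m,n)=(0,2) → π∥ = 0+2·λ ≈ 6.605551, π⊥ = 0+2·λ' ≈ -0.605551 ∉ [-0.4, 0.2) ⇒ out

5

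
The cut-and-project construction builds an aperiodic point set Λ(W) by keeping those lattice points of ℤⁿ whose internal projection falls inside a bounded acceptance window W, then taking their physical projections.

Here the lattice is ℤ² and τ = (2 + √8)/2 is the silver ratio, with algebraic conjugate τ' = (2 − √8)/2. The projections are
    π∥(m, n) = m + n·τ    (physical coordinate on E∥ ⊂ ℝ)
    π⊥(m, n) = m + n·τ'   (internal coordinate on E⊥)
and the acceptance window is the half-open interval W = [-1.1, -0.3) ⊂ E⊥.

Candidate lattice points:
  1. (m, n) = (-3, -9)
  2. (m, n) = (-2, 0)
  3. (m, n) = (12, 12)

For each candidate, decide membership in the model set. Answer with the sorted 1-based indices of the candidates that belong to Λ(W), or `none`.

none

Numerically τ ≈ 2.41421 and τ' = −1/τ ≈ -0.41421.
#1 (-3,-9): internal coord -3 + (-9)·τ' = +0.72792; +0.72792 ∉ [-1.1, -0.3) → out
#2 (-2,0): internal coord -2 + (0)·τ' = -2.00000; -2.00000 ∉ [-1.1, -0.3) → out
#3 (12,12): internal coord 12 + (12)·τ' = +7.02944; +7.02944 ∉ [-1.1, -0.3) → out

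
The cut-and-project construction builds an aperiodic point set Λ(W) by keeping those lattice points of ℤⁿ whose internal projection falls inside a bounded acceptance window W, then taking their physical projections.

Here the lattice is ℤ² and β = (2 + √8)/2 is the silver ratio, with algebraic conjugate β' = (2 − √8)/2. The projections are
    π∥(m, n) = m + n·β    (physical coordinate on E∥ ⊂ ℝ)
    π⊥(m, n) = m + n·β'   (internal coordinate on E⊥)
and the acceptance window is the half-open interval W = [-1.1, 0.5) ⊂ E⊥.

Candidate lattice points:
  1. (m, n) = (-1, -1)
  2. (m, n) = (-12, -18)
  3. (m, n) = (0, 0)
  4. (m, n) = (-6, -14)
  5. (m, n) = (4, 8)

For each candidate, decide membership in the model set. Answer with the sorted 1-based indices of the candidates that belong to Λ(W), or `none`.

1, 3, 4

β' = (2−√8)/2 ≈ -0.41421.
#1 (-1,-1): internal coord -1 + (-1)·β' = -0.58579; -0.58579 ∈ [-1.1, 0.5) → IN Λ
#2 (-12,-18): internal coord -12 + (-18)·β' = -4.54416; -4.54416 ∉ [-1.1, 0.5) → out
#3 (0,0): internal coord 0 + (0)·β' = +0.00000; +0.00000 ∈ [-1.1, 0.5) → IN Λ
#4 (-6,-14): internal coord -6 + (-14)·β' = -0.20101; -0.20101 ∈ [-1.1, 0.5) → IN Λ
#5 (4,8): internal coord 4 + (8)·β' = +0.68629; +0.68629 ∉ [-1.1, 0.5) → out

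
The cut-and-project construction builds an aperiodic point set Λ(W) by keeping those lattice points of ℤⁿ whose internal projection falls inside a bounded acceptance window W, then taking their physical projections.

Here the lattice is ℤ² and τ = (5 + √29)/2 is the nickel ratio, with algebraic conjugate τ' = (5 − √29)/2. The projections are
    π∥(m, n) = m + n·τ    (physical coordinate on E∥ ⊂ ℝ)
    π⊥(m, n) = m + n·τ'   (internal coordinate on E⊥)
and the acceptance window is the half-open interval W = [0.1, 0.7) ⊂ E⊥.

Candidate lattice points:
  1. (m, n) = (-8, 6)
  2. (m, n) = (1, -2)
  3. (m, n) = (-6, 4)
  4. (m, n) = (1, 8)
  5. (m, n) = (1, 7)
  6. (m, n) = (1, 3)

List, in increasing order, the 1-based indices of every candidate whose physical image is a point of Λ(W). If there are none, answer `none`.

Numerically τ ≈ 5.19258 and τ' = −1/τ ≈ -0.19258.
candidate 1: (m,n)=(-8,6) → π∥ = -8+6·τ ≈ 23.15549, π⊥ = -8+6·τ' ≈ -9.15549 ∉ [0.1, 0.7) ⇒ out
candidate 2: (m,n)=(1,-2) → π∥ = 1-2·τ ≈ -9.38516, π⊥ = 1-2·τ' ≈ 1.38516 ∉ [0.1, 0.7) ⇒ out
candidate 3: (m,n)=(-6,4) → π∥ = -6+4·τ ≈ 14.77033, π⊥ = -6+4·τ' ≈ -6.77033 ∉ [0.1, 0.7) ⇒ out
candidate 4: (m,n)=(1,8) → π∥ = 1+8·τ ≈ 42.54066, π⊥ = 1+8·τ' ≈ -0.54066 ∉ [0.1, 0.7) ⇒ out
candidate 5: (m,n)=(1,7) → π∥ = 1+7·τ ≈ 37.34808, π⊥ = 1+7·τ' ≈ -0.34808 ∉ [0.1, 0.7) ⇒ out
candidate 6: (m,n)=(1,3) → π∥ = 1+3·τ ≈ 16.57775, π⊥ = 1+3·τ' ≈ 0.42225 ∈ [0.1, 0.7) ⇒ IN Λ

6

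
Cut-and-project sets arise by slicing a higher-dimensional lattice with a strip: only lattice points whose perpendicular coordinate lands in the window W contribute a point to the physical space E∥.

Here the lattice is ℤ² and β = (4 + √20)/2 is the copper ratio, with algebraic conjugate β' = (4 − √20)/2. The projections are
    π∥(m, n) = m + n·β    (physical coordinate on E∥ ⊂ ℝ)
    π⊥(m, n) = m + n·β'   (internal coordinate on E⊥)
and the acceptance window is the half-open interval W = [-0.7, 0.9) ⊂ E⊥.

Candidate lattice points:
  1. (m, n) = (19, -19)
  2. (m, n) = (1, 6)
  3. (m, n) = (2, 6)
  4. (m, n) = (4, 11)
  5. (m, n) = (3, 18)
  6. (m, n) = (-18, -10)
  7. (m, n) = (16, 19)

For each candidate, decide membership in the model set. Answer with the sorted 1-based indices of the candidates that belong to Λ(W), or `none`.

Numerically β ≈ 4.2361 and β' = −1/β ≈ -0.2361.
candidate 1: (m,n)=(19,-19) → π∥ = 19-19·β ≈ -61.4853, π⊥ = 19-19·β' ≈ 23.4853 ∉ [-0.7, 0.9) ⇒ out
candidate 2: (m,n)=(1,6) → π∥ = 1+6·β ≈ 26.4164, π⊥ = 1+6·β' ≈ -0.4164 ∈ [-0.7, 0.9) ⇒ IN Λ
candidate 3: (m,n)=(2,6) → π∥ = 2+6·β ≈ 27.4164, π⊥ = 2+6·β' ≈ 0.5836 ∈ [-0.7, 0.9) ⇒ IN Λ
candidate 4: (m,n)=(4,11) → π∥ = 4+11·β ≈ 50.5967, π⊥ = 4+11·β' ≈ 1.4033 ∉ [-0.7, 0.9) ⇒ out
candidate 5: (m,n)=(3,18) → π∥ = 3+18·β ≈ 79.2492, π⊥ = 3+18·β' ≈ -1.2492 ∉ [-0.7, 0.9) ⇒ out
candidate 6: (m,n)=(-18,-10) → π∥ = -18-10·β ≈ -60.3607, π⊥ = -18-10·β' ≈ -15.6393 ∉ [-0.7, 0.9) ⇒ out
candidate 7: (m,n)=(16,19) → π∥ = 16+19·β ≈ 96.4853, π⊥ = 16+19·β' ≈ 11.5147 ∉ [-0.7, 0.9) ⇒ out

2, 3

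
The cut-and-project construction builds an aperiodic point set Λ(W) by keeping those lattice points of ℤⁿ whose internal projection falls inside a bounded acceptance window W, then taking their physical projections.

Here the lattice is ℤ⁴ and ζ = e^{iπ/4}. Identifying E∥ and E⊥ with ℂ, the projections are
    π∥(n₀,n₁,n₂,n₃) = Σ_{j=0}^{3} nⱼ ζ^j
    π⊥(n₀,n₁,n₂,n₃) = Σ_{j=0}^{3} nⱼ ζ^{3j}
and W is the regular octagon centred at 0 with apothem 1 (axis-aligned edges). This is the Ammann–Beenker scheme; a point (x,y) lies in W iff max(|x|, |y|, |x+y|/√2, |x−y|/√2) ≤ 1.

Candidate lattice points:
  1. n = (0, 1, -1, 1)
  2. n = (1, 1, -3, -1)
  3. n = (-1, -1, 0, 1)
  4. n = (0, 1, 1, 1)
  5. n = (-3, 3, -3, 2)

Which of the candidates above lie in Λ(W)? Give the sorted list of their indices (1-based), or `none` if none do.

3, 4

With ζ = e^{iπ/4} the internal vectors are ζ^0,ζ^3,ζ^6,ζ^9.
candidate 1: n = (0, 1, -1, 1) → π⊥ ≈ (+0.000000, +2.414214); max(|x|,|y|,|x±y|/√2) = 2.414214 > 1 ⇒ ∉ W
candidate 2: n = (1, 1, -3, -1) → π⊥ ≈ (-0.414214, +3.000000); max(|x|,|y|,|x±y|/√2) = 3.000000 > 1 ⇒ ∉ W
candidate 3: n = (-1, -1, 0, 1) → π⊥ ≈ (+0.414214, +0.000000); max(|x|,|y|,|x±y|/√2) = 0.414214 ≤ 1 ⇒ ∈ W
candidate 4: n = (0, 1, 1, 1) → π⊥ ≈ (+0.000000, +0.414214); max(|x|,|y|,|x±y|/√2) = 0.414214 ≤ 1 ⇒ ∈ W
candidate 5: n = (-3, 3, -3, 2) → π⊥ ≈ (-3.707107, +6.535534); max(|x|,|y|,|x±y|/√2) = 7.242641 > 1 ⇒ ∉ W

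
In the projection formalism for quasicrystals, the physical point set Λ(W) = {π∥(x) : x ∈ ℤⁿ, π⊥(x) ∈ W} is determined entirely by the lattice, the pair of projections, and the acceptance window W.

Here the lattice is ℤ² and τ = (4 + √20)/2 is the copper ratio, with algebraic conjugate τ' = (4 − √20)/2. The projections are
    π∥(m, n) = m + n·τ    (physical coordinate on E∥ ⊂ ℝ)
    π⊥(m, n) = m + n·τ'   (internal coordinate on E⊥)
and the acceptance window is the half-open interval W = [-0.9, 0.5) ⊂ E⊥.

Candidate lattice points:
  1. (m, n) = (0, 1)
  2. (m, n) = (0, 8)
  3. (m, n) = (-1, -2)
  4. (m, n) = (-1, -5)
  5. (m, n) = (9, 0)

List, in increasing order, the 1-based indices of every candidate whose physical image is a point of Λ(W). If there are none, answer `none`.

1, 3, 4

τ' = (4−√20)/2 ≈ -0.236068.
[1] lift (0,1): star map gives -0.236068; window check -0.9 ≤ -0.236068 < 0.5 is true → IN Λ
[2] lift (0,8): star map gives -1.888544; window check -0.9 ≤ -1.888544 < 0.5 is false → out
[3] lift (-1,-2): star map gives -0.527864; window check -0.9 ≤ -0.527864 < 0.5 is true → IN Λ
[4] lift (-1,-5): star map gives 0.180340; window check -0.9 ≤ 0.180340 < 0.5 is true → IN Λ
[5] lift (9,0): star map gives 9.000000; window check -0.9 ≤ 9.000000 < 0.5 is false → out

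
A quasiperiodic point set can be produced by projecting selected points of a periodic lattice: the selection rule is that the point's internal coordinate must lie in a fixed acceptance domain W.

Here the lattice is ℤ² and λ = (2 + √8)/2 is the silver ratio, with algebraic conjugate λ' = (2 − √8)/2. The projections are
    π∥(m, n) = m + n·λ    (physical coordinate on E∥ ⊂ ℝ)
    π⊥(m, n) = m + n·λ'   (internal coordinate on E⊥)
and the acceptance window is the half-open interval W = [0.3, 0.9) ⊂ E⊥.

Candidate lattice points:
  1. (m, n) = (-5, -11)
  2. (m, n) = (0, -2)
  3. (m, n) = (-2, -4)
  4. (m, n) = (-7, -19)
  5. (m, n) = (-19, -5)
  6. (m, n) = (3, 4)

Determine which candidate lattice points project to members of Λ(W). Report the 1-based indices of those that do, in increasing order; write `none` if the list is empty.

2, 4

λ' = (2−√8)/2 ≈ -0.414214.
[1] lift (-5,-11): star map gives -0.443651; window check 0.3 ≤ -0.443651 < 0.9 is false → out
[2] lift (0,-2): star map gives 0.828427; window check 0.3 ≤ 0.828427 < 0.9 is true → IN Λ
[3] lift (-2,-4): star map gives -0.343146; window check 0.3 ≤ -0.343146 < 0.9 is false → out
[4] lift (-7,-19): star map gives 0.870058; window check 0.3 ≤ 0.870058 < 0.9 is true → IN Λ
[5] lift (-19,-5): star map gives -16.928932; window check 0.3 ≤ -16.928932 < 0.9 is false → out
[6] lift (3,4): star map gives 1.343146; window check 0.3 ≤ 1.343146 < 0.9 is false → out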